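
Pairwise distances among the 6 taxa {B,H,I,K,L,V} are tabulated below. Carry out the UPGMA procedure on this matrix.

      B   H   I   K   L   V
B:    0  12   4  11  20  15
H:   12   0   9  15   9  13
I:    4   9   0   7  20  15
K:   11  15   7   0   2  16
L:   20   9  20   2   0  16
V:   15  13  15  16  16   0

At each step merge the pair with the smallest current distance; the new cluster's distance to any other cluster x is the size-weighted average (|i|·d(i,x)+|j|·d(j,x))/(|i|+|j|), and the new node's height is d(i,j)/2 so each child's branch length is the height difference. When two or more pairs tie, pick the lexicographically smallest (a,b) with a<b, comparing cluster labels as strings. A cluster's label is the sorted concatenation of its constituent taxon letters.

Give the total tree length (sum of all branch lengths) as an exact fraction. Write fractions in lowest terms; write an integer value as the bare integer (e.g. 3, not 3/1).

1. join K+L (d=2) ⇒ KL; edges |K|=1, |L|=1
  updated: d(B,KL)=31/2, d(H,KL)=12, d(I,KL)=27/2, d(KL,V)=16
2. join B+I (d=4) ⇒ BI; edges |B|=2, |I|=2
  updated: d(BI,H)=21/2, d(BI,KL)=29/2, d(BI,V)=15
3. join BI+H (d=21/2) ⇒ BHI; edges |BI|=13/4, |H|=21/4
  updated: d(BHI,KL)=41/3, d(BHI,V)=43/3
4. join BHI+KL (d=41/3) ⇒ BHIKL; edges |BHI|=19/12, |KL|=35/6
  updated: d(BHIKL,V)=15
5. join BHIKL+V (d=15) ⇒ BHIKLV; edges |BHIKL|=2/3, |V|=15/2
final tree: ((((B:2,I:2):13/4,H:21/4):19/12,(K:1,L:1):35/6):2/3,V:15/2)
total length: 361/12

361/12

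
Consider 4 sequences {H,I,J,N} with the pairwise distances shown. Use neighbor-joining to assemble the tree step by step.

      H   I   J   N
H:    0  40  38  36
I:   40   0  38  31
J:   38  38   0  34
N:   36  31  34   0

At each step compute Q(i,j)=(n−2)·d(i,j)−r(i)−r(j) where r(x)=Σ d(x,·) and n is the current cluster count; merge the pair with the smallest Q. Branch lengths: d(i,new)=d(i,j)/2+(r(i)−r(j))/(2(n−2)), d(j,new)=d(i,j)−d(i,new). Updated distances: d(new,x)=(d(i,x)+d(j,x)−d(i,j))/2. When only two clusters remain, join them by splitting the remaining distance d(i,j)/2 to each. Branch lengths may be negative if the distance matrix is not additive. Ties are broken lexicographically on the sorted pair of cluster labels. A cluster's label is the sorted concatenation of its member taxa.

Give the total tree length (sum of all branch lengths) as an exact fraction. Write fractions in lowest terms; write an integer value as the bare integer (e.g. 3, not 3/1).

iteration 1: select H,J (d=38, Q=-148); attach at lengths (20, 18); label the merged cluster HJ
  updated: d(HJ,I)=20, d(HJ,N)=16
iteration 2: select HJ,I (d=20, Q=-67); attach at lengths (5/2, 35/2); label the merged cluster HIJ
  updated: d(HIJ,N)=27/2
iteration 3: select HIJ,N (d=27/2); attach at lengths (27/4, 27/4); label the merged cluster HIJN
final tree: (((H:20,J:18):5/2,I:35/2):27/4,N:27/4)
total length: 143/2

143/2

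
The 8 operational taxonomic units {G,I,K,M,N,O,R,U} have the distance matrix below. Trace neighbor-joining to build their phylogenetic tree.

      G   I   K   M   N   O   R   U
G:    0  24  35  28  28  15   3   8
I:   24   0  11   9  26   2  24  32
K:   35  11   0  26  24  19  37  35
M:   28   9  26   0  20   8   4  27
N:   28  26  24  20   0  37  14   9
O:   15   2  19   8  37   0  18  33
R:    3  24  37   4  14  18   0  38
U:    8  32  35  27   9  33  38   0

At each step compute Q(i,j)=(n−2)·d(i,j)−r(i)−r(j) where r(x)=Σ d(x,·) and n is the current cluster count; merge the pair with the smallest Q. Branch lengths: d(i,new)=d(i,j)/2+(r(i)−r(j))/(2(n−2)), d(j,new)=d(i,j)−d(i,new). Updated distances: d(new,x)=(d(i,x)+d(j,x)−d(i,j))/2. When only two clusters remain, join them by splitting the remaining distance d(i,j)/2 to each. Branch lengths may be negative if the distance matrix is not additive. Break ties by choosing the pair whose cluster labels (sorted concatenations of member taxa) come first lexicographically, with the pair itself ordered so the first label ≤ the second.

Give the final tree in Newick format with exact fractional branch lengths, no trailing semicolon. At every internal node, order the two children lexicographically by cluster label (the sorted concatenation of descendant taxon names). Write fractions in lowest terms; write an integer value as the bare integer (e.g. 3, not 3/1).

iteration 1: select N,U (d=9, Q=-286); attach at lengths (5/2, 13/2); label the merged cluster NU
  updated: d(G,NU)=27/2, d(I,NU)=49/2, d(K,NU)=25, d(M,NU)=19, d(NU,O)=61/2, d(NU,R)=43/2
iteration 2: select G,R (d=3, Q=-211); attach at lengths (13/5, 2/5); label the merged cluster GR
  updated: d(GR,I)=45/2, d(GR,K)=69/2, d(GR,M)=29/2, d(GR,NU)=16, d(GR,O)=15
iteration 3: select GR,NU (d=16, Q=-307/2); attach at lengths (103/16, 153/16); label the merged cluster GNRU
  updated: d(GNRU,I)=31/2, d(GNRU,K)=87/4, d(GNRU,M)=35/4, d(GNRU,O)=59/4
iteration 4: select GNRU,M (d=35/4, Q=-345/4); attach at lengths (47/8, 23/8); label the merged cluster GMNRU
  updated: d(GMNRU,I)=63/8, d(GMNRU,K)=39/2, d(GMNRU,O)=7
iteration 5: select GMNRU,O (d=7, Q=-387/8); attach at lengths (163/32, 61/32); label the merged cluster GMNORU
  updated: d(GMNORU,I)=23/16, d(GMNORU,K)=63/4
iteration 6: select GMNORU,I (d=23/16, Q=-451/16); attach at lengths (99/32, -53/32); label the merged cluster GIMNORU
  updated: d(GIMNORU,K)=405/32
iteration 7: select GIMNORU,K (d=405/32); attach at lengths (405/64, 405/64); label the merged cluster GIKMNORU
final tree: ((((((G:13/5,R:2/5):103/16,(N:5/2,U:13/2):153/16):47/8,M:23/8):163/32,O:61/32):99/32,I:-53/32):405/64,K:405/64)
total length: 1851/32

((((((G:13/5,R:2/5):103/16,(N:5/2,U:13/2):153/16):47/8,M:23/8):163/32,O:61/32):99/32,I:-53/32):405/64,K:405/64)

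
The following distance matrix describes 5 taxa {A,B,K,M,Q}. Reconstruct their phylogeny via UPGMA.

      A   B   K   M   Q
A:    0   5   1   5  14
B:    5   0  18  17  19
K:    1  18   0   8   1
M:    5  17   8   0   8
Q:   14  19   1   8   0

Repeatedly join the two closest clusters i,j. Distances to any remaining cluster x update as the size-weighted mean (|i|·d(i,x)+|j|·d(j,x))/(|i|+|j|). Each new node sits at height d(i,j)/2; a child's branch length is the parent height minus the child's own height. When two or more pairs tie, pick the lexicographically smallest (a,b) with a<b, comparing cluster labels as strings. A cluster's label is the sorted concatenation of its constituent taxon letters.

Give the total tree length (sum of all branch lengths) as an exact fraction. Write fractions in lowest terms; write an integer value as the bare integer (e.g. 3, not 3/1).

67/3

step 1: merge (A,K) at d=1; branch lengths A→1/2, K→1/2; new cluster AK
  updated: d(AK,B)=23/2, d(AK,M)=13/2, d(AK,Q)=15/2
step 2: merge (AK,M) at d=13/2; branch lengths AK→11/4, M→13/4; new cluster AKM
  updated: d(AKM,B)=40/3, d(AKM,Q)=23/3
step 3: merge (AKM,Q) at d=23/3; branch lengths AKM→7/12, Q→23/6; new cluster AKMQ
  updated: d(AKMQ,B)=59/4
step 4: merge (AKMQ,B) at d=59/4; branch lengths AKMQ→85/24, B→59/8; new cluster ABKMQ
final tree: ((((A:1/2,K:1/2):11/4,M:13/4):7/12,Q:23/6):85/24,B:59/8)
total length: 67/3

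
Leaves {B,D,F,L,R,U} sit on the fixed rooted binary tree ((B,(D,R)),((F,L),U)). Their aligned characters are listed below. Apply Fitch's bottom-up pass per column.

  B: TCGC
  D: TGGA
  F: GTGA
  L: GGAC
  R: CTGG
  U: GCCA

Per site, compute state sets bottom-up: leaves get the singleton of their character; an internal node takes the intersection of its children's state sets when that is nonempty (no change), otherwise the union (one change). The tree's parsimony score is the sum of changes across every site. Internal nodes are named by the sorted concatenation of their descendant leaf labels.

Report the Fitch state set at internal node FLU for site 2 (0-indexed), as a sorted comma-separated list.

[col 0] DR: children D:{T}, R:{C} ∪→ {C,T}; cost 1
[col 0] BDR: children B:{T}, DR:{C,T} ∩→ {T}; cost 0
[col 0] FL: children F:{G}, L:{G} ∩→ {G}; cost 0
[col 0] FLU: children FL:{G}, U:{G} ∩→ {G}; cost 0
[col 0] BDFLRU: children BDR:{T}, FLU:{G} ∪→ {G,T}; cost 1
[col 1] DR: children D:{G}, R:{T} ∪→ {G,T}; cost 1
[col 1] BDR: children B:{C}, DR:{G,T} ∪→ {C,G,T}; cost 1
[col 1] FL: children F:{T}, L:{G} ∪→ {G,T}; cost 1
[col 1] FLU: children FL:{G,T}, U:{C} ∪→ {C,G,T}; cost 1
[col 1] BDFLRU: children BDR:{C,G,T}, FLU:{C,G,T} ∩→ {C,G,T}; cost 0
[col 2] DR: children D:{G}, R:{G} ∩→ {G}; cost 0
[col 2] BDR: children B:{G}, DR:{G} ∩→ {G}; cost 0
[col 2] FL: children F:{G}, L:{A} ∪→ {A,G}; cost 1
[col 2] FLU: children FL:{A,G}, U:{C} ∪→ {A,C,G}; cost 1
[col 2] BDFLRU: children BDR:{G}, FLU:{A,C,G} ∩→ {G}; cost 0
[col 3] DR: children D:{A}, R:{G} ∪→ {A,G}; cost 1
[col 3] BDR: children B:{C}, DR:{A,G} ∪→ {A,C,G}; cost 1
[col 3] FL: children F:{A}, L:{C} ∪→ {A,C}; cost 1
[col 3] FLU: children FL:{A,C}, U:{A} ∩→ {A}; cost 0
[col 3] BDFLRU: children BDR:{A,C,G}, FLU:{A} ∩→ {A}; cost 0
per-site changes: [2, 4, 2, 3]; total = 11

A,C,G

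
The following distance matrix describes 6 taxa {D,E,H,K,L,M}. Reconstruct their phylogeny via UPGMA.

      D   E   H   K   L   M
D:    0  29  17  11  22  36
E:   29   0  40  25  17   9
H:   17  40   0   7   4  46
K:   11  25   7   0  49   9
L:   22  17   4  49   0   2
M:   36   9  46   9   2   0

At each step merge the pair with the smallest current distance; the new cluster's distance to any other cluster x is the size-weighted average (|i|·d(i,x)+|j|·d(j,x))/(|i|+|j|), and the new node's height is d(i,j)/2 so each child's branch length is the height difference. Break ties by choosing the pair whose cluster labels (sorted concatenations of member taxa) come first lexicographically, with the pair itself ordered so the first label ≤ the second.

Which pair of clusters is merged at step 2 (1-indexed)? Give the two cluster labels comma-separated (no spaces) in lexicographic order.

H,K

iteration 1: select L,M (d=2); attach at lengths (1, 1); label the merged cluster LM
  updated: d(D,LM)=29, d(E,LM)=13, d(H,LM)=25, d(K,LM)=29
iteration 2: select H,K (d=7); attach at lengths (7/2, 7/2); label the merged cluster HK
  updated: d(D,HK)=14, d(E,HK)=65/2, d(HK,LM)=27
iteration 3: select E,LM (d=13); attach at lengths (13/2, 11/2); label the merged cluster ELM
  updated: d(D,ELM)=29, d(ELM,HK)=173/6
iteration 4: select D,HK (d=14); attach at lengths (7, 7/2); label the merged cluster DHK
  updated: d(DHK,ELM)=260/9
iteration 5: select DHK,ELM (d=260/9); attach at lengths (67/9, 143/18); label the merged cluster DEHKLM
final tree: ((D:7,(H:7/2,K:7/2):7/2):67/9,(E:13/2,(L:1,M:1):11/2):143/18)
total length: 422/9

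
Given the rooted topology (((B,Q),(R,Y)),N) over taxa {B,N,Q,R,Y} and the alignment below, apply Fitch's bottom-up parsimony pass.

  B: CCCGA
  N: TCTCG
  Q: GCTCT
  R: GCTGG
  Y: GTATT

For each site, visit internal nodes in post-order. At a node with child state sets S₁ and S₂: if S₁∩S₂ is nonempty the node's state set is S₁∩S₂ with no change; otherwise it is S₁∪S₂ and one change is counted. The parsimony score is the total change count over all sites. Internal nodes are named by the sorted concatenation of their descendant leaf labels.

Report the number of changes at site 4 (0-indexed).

site 0, node BQ: B={C} ∪ Q={G} → {C,G} (+1)
site 0, node RY: R={G} ∩ Y={G} → {G} (+0)
site 0, node BQRY: BQ={C,G} ∩ RY={G} → {G} (+0)
site 0, node BNQRY: BQRY={G} ∪ N={T} → {G,T} (+1)
site 1, node BQ: B={C} ∩ Q={C} → {C} (+0)
site 1, node RY: R={C} ∪ Y={T} → {C,T} (+1)
site 1, node BQRY: BQ={C} ∩ RY={C,T} → {C} (+0)
site 1, node BNQRY: BQRY={C} ∩ N={C} → {C} (+0)
site 2, node BQ: B={C} ∪ Q={T} → {C,T} (+1)
site 2, node RY: R={T} ∪ Y={A} → {A,T} (+1)
site 2, node BQRY: BQ={C,T} ∩ RY={A,T} → {T} (+0)
site 2, node BNQRY: BQRY={T} ∩ N={T} → {T} (+0)
site 3, node BQ: B={G} ∪ Q={C} → {C,G} (+1)
site 3, node RY: R={G} ∪ Y={T} → {G,T} (+1)
site 3, node BQRY: BQ={C,G} ∩ RY={G,T} → {G} (+0)
site 3, node BNQRY: BQRY={G} ∪ N={C} → {C,G} (+1)
site 4, node BQ: B={A} ∪ Q={T} → {A,T} (+1)
site 4, node RY: R={G} ∪ Y={T} → {G,T} (+1)
site 4, node BQRY: BQ={A,T} ∩ RY={G,T} → {T} (+0)
site 4, node BNQRY: BQRY={T} ∪ N={G} → {G,T} (+1)
per-site changes: [2, 1, 2, 3, 3]; total = 11

3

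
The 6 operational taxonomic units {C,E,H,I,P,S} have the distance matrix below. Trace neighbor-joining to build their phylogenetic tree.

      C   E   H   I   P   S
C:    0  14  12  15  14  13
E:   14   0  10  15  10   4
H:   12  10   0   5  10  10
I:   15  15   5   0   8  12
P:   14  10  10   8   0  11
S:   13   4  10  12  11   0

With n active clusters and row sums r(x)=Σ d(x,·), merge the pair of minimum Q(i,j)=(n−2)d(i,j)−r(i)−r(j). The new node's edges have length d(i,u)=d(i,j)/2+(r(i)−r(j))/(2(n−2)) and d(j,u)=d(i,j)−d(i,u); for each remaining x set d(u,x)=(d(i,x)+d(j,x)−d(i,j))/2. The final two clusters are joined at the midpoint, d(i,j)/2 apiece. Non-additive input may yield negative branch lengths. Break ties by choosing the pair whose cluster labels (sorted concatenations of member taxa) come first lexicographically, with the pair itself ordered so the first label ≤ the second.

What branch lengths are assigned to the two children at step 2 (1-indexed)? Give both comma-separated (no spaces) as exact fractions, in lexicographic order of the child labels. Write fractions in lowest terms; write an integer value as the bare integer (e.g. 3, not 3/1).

7/4,13/4

step 1: merge (E,S) at d=4, Q=-87; branch lengths E→19/8, S→13/8; new cluster ES
  updated: d(C,ES)=23/2, d(ES,H)=8, d(ES,I)=23/2, d(ES,P)=17/2
step 2: merge (H,I) at d=5, Q=-119/2; branch lengths H→7/4, I→13/4; new cluster HI
  updated: d(C,HI)=11, d(ES,HI)=29/4, d(HI,P)=13/2
step 3: merge (C,ES) at d=23/2, Q=-163/4; branch lengths C→129/16, ES→55/16; new cluster CES
  updated: d(CES,HI)=27/8, d(CES,P)=11/2
step 4: merge (CES,HI) at d=27/8, Q=-123/8; branch lengths CES→19/16, HI→35/16; new cluster CEHIS
  updated: d(CEHIS,P)=69/16
step 5: merge (CEHIS,P) at d=69/16; branch lengths CEHIS→69/32, P→69/32; new cluster CEHIPS
final tree: (((C:129/16,(E:19/8,S:13/8):55/16):19/16,(H:7/4,I:13/4):35/16):69/32,P:69/32)
total length: 451/16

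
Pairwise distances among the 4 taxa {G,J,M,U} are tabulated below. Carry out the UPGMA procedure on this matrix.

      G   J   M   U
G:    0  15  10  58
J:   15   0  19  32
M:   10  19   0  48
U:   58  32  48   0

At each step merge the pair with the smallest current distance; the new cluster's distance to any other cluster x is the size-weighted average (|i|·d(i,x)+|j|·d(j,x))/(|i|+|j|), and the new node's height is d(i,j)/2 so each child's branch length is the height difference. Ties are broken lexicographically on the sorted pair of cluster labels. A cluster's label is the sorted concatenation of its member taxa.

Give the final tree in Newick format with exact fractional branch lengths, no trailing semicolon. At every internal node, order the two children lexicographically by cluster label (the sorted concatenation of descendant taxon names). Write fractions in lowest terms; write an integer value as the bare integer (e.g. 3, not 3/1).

(((G:5,M:5):7/2,J:17/2):29/2,U:23)

1. join G+M (d=10) ⇒ GM; edges |G|=5, |M|=5
  updated: d(GM,J)=17, d(GM,U)=53
2. join GM+J (d=17) ⇒ GJM; edges |GM|=7/2, |J|=17/2
  updated: d(GJM,U)=46
3. join GJM+U (d=46) ⇒ GJMU; edges |GJM|=29/2, |U|=23
final tree: (((G:5,M:5):7/2,J:17/2):29/2,U:23)
total length: 119/2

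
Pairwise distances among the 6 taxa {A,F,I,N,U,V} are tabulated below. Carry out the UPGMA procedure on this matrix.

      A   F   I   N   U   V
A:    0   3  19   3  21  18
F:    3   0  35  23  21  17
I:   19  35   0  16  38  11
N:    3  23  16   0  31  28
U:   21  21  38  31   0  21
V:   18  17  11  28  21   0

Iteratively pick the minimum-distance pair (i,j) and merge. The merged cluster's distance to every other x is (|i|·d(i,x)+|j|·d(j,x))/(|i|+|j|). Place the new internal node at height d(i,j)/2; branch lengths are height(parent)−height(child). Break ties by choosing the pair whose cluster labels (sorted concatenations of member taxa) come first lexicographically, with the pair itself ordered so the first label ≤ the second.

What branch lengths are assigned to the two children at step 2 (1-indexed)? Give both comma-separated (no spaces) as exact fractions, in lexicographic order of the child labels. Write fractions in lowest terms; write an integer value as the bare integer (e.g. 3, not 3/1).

11/2,11/2

1. join A+F (d=3) ⇒ AF; edges |A|=3/2, |F|=3/2
  updated: d(AF,I)=27, d(AF,N)=13, d(AF,U)=21, d(AF,V)=35/2
2. join I+V (d=11) ⇒ IV; edges |I|=11/2, |V|=11/2
  updated: d(AF,IV)=89/4, d(IV,N)=22, d(IV,U)=59/2
3. join AF+N (d=13) ⇒ AFN; edges |AF|=5, |N|=13/2
  updated: d(AFN,IV)=133/6, d(AFN,U)=73/3
4. join AFN+IV (d=133/6) ⇒ AFINV; edges |AFN|=55/12, |IV|=67/12
  updated: d(AFINV,U)=132/5
5. join AFINV+U (d=132/5) ⇒ AFINUV; edges |AFINV|=127/60, |U|=66/5
final tree: ((((A:3/2,F:3/2):5,N:13/2):55/12,(I:11/2,V:11/2):67/12):127/60,U:66/5)
total length: 3059/60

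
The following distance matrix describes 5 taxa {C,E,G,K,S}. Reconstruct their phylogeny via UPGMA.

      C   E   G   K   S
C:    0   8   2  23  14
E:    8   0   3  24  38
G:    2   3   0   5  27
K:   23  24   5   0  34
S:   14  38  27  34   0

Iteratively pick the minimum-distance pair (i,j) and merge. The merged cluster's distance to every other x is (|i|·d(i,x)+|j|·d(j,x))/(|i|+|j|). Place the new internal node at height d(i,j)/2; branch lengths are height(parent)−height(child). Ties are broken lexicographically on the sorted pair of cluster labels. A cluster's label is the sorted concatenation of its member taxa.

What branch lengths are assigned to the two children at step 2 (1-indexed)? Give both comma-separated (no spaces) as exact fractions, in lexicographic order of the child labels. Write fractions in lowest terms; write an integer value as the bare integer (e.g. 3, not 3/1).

iteration 1: select C,G (d=2); attach at lengths (1, 1); label the merged cluster CG
  updated: d(CG,E)=11/2, d(CG,K)=14, d(CG,S)=41/2
iteration 2: select CG,E (d=11/2); attach at lengths (7/4, 11/4); label the merged cluster CEG
  updated: d(CEG,K)=52/3, d(CEG,S)=79/3
iteration 3: select CEG,K (d=52/3); attach at lengths (71/12, 26/3); label the merged cluster CEGK
  updated: d(CEGK,S)=113/4
iteration 4: select CEGK,S (d=113/4); attach at lengths (131/24, 113/8); label the merged cluster CEGKS
final tree: ((((C:1,G:1):7/4,E:11/4):71/12,K:26/3):131/24,S:113/8)
total length: 122/3

7/4,11/4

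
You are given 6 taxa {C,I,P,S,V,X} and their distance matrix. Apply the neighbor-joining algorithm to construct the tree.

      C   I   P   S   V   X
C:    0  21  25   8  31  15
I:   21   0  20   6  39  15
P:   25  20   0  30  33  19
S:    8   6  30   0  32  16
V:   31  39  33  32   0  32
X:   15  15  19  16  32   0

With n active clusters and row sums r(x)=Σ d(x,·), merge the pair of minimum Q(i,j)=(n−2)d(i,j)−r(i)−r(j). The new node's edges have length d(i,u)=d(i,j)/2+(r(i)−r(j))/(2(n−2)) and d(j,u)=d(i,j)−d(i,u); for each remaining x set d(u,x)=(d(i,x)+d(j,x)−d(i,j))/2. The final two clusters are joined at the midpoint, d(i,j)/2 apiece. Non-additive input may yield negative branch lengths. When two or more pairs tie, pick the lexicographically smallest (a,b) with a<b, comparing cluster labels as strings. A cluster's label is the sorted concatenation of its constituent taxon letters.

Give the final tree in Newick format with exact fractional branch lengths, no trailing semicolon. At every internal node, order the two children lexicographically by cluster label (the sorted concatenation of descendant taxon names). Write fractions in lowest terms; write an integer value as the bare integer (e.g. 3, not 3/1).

(((C:105/16,(I:33/8,S:15/8):79/16):35/16,(P:139/12,V:257/12):51/16):93/32,X:93/32)

step 1: merge (I,S) at d=6, Q=-169; branch lengths I→33/8, S→15/8; new cluster IS
  updated: d(C,IS)=23/2, d(IS,P)=22, d(IS,V)=65/2, d(IS,X)=25/2
step 2: merge (P,V) at d=33, Q=-257/2; branch lengths P→139/12, V→257/12; new cluster PV
  updated: d(C,PV)=23/2, d(IS,PV)=43/4, d(PV,X)=9
step 3: merge (C,IS) at d=23/2, Q=-199/4; branch lengths C→105/16, IS→79/16; new cluster CIS
  updated: d(CIS,PV)=43/8, d(CIS,X)=8
step 4: merge (CIS,PV) at d=43/8, Q=-179/8; branch lengths CIS→35/16, PV→51/16; new cluster CIPSV
  updated: d(CIPSV,X)=93/16
step 5: merge (CIPSV,X) at d=93/16; branch lengths CIPSV→93/32, X→93/32; new cluster CIPSVX
final tree: (((C:105/16,(I:33/8,S:15/8):79/16):35/16,(P:139/12,V:257/12):51/16):93/32,X:93/32)
total length: 987/16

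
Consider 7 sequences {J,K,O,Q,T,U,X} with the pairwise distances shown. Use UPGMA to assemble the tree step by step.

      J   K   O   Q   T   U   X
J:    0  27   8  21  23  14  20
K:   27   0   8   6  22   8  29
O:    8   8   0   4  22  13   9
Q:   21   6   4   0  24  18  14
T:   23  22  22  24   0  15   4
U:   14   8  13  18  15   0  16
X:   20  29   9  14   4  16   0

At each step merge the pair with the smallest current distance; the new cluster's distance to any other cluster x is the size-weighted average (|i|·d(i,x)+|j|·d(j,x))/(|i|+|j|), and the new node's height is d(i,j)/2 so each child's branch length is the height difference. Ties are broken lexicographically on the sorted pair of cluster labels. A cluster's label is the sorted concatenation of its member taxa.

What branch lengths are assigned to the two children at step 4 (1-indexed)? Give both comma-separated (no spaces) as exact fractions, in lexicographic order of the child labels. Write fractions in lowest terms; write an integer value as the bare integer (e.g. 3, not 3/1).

3,13/2

iteration 1: select O,Q (d=4); attach at lengths (2, 2); label the merged cluster OQ
  updated: d(J,OQ)=29/2, d(K,OQ)=7, d(OQ,T)=23, d(OQ,U)=31/2, d(OQ,X)=23/2
iteration 2: select T,X (d=4); attach at lengths (2, 2); label the merged cluster TX
  updated: d(J,TX)=43/2, d(K,TX)=51/2, d(OQ,TX)=69/4, d(TX,U)=31/2
iteration 3: select K,OQ (d=7); attach at lengths (7/2, 3/2); label the merged cluster KOQ
  updated: d(J,KOQ)=56/3, d(KOQ,TX)=20, d(KOQ,U)=13
iteration 4: select KOQ,U (d=13); attach at lengths (3, 13/2); label the merged cluster KOQU
  updated: d(J,KOQU)=35/2, d(KOQU,TX)=151/8
iteration 5: select J,KOQU (d=35/2); attach at lengths (35/4, 9/4); label the merged cluster JKOQU
  updated: d(JKOQU,TX)=97/5
iteration 6: select JKOQU,TX (d=97/5); attach at lengths (19/20, 77/10); label the merged cluster JKOQTUX
final tree: ((J:35/4,((K:7/2,(O:2,Q:2):3/2):3,U:13/2):9/4):19/20,(T:2,X:2):77/10)
total length: 843/20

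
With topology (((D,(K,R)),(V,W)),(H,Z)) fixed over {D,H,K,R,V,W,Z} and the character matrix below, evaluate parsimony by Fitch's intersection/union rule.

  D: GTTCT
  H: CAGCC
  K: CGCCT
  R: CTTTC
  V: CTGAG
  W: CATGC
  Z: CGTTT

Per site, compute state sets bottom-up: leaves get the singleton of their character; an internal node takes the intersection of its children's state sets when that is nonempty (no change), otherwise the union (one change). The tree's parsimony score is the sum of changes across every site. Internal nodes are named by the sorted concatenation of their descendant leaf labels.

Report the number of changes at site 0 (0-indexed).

1

site 0, node KR: K={C} ∩ R={C} → {C} (+0)
site 0, node DKR: D={G} ∪ KR={C} → {C,G} (+1)
site 0, node VW: V={C} ∩ W={C} → {C} (+0)
site 0, node DKRVW: DKR={C,G} ∩ VW={C} → {C} (+0)
site 0, node HZ: H={C} ∩ Z={C} → {C} (+0)
site 0, node DHKRVWZ: DKRVW={C} ∩ HZ={C} → {C} (+0)
site 1, node KR: K={G} ∪ R={T} → {G,T} (+1)
site 1, node DKR: D={T} ∩ KR={G,T} → {T} (+0)
site 1, node VW: V={T} ∪ W={A} → {A,T} (+1)
site 1, node DKRVW: DKR={T} ∩ VW={A,T} → {T} (+0)
site 1, node HZ: H={A} ∪ Z={G} → {A,G} (+1)
site 1, node DHKRVWZ: DKRVW={T} ∪ HZ={A,G} → {A,G,T} (+1)
site 2, node KR: K={C} ∪ R={T} → {C,T} (+1)
site 2, node DKR: D={T} ∩ KR={C,T} → {T} (+0)
site 2, node VW: V={G} ∪ W={T} → {G,T} (+1)
site 2, node DKRVW: DKR={T} ∩ VW={G,T} → {T} (+0)
site 2, node HZ: H={G} ∪ Z={T} → {G,T} (+1)
site 2, node DHKRVWZ: DKRVW={T} ∩ HZ={G,T} → {T} (+0)
site 3, node KR: K={C} ∪ R={T} → {C,T} (+1)
site 3, node DKR: D={C} ∩ KR={C,T} → {C} (+0)
site 3, node VW: V={A} ∪ W={G} → {A,G} (+1)
site 3, node DKRVW: DKR={C} ∪ VW={A,G} → {A,C,G} (+1)
site 3, node HZ: H={C} ∪ Z={T} → {C,T} (+1)
site 3, node DHKRVWZ: DKRVW={A,C,G} ∩ HZ={C,T} → {C} (+0)
site 4, node KR: K={T} ∪ R={C} → {C,T} (+1)
site 4, node DKR: D={T} ∩ KR={C,T} → {T} (+0)
site 4, node VW: V={G} ∪ W={C} → {C,G} (+1)
site 4, node DKRVW: DKR={T} ∪ VW={C,G} → {C,G,T} (+1)
site 4, node HZ: H={C} ∪ Z={T} → {C,T} (+1)
site 4, node DHKRVWZ: DKRVW={C,G,T} ∩ HZ={C,T} → {C,T} (+0)
per-site changes: [1, 4, 3, 4, 4]; total = 16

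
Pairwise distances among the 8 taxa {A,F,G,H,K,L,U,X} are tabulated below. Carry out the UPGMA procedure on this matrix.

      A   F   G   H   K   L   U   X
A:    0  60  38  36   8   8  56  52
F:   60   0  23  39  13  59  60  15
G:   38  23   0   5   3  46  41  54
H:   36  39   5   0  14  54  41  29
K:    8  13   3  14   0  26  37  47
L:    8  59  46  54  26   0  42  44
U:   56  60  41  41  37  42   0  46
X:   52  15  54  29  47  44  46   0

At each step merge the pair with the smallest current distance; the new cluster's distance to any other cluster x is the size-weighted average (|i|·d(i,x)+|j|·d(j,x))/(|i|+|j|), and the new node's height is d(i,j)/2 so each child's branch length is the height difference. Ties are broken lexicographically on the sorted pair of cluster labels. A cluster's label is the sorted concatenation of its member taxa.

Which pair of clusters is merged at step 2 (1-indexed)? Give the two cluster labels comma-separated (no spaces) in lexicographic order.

A,L

iteration 1: select G,K (d=3); attach at lengths (3/2, 3/2); label the merged cluster GK
  updated: d(A,GK)=23, d(F,GK)=18, d(GK,H)=19/2, d(GK,L)=36, d(GK,U)=39, d(GK,X)=101/2
iteration 2: select A,L (d=8); attach at lengths (4, 4); label the merged cluster AL
  updated: d(AL,F)=119/2, d(AL,GK)=59/2, d(AL,H)=45, d(AL,U)=49, d(AL,X)=48
iteration 3: select GK,H (d=19/2); attach at lengths (13/4, 19/4); label the merged cluster GHK
  updated: d(AL,GHK)=104/3, d(F,GHK)=25, d(GHK,U)=119/3, d(GHK,X)=130/3
iteration 4: select F,X (d=15); attach at lengths (15/2, 15/2); label the merged cluster FX
  updated: d(AL,FX)=215/4, d(FX,GHK)=205/6, d(FX,U)=53
iteration 5: select FX,GHK (d=205/6); attach at lengths (115/12, 37/3); label the merged cluster FGHKX
  updated: d(AL,FGHKX)=423/10, d(FGHKX,U)=45
iteration 6: select AL,FGHKX (d=423/10); attach at lengths (343/20, 61/15); label the merged cluster AFGHKLX
  updated: d(AFGHKLX,U)=323/7
iteration 7: select AFGHKLX,U (d=323/7); attach at lengths (269/140, 323/14); label the merged cluster AFGHKLUX
final tree: (((A:4,L:4):343/20,((F:15/2,X:15/2):115/12,((G:3/2,K:3/2):13/4,H:19/4):37/3):61/15):269/140,U:323/14)
total length: 42893/420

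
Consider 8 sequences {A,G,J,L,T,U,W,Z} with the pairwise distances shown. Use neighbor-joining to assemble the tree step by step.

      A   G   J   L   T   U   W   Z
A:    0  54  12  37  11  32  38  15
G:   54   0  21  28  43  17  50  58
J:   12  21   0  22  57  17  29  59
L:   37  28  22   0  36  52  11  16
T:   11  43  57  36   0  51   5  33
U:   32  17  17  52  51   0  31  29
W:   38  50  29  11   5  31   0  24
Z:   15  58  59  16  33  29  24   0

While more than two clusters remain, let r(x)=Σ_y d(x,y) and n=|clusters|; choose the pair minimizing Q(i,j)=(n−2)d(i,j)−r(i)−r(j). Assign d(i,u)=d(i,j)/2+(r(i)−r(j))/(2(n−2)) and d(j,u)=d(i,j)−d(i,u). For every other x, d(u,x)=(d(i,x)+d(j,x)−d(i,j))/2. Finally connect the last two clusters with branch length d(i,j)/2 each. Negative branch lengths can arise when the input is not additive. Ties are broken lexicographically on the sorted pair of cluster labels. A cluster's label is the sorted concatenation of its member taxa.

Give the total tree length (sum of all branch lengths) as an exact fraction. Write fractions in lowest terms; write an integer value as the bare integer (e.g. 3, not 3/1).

step 1: merge (G,U) at d=17, Q=-398; branch lengths G→12, U→5; new cluster GU
  updated: d(A,GU)=69/2, d(GU,J)=21/2, d(GU,L)=63/2, d(GU,T)=77/2, d(GU,W)=32, d(GU,Z)=35
step 2: merge (GU,J) at d=21/2, Q=-319; branch lengths GU→9/2, J→6; new cluster GJU
  updated: d(A,GJU)=18, d(GJU,L)=43/2, d(GJU,T)=85/2, d(GJU,W)=101/4, d(GJU,Z)=167/4
step 3: merge (T,W) at d=5, Q=-843/4; branch lengths T→177/32, W→-17/32; new cluster TW
  updated: d(A,TW)=22, d(GJU,TW)=251/8, d(L,TW)=21, d(TW,Z)=26
step 4: merge (A,GJU) at d=18, Q=-1205/8; branch lengths A→89/16, GJU→199/16; new cluster AGJU
  updated: d(AGJU,L)=81/4, d(AGJU,TW)=283/16, d(AGJU,Z)=155/8
step 5: merge (AGJU,TW) at d=283/16, Q=-693/8; branch lengths AGJU→7, TW→171/16; new cluster AGJTUW
  updated: d(AGJTUW,L)=377/32, d(AGJTUW,Z)=443/32
step 6: merge (AGJTUW,L) at d=377/32, Q=-333/8; branch lengths AGJTUW→77/16, L→223/32; new cluster AGJLTUW
  updated: d(AGJLTUW,Z)=289/32
step 7: merge (AGJLTUW,Z) at d=289/32; branch lengths AGJLTUW→289/64, Z→289/64; new cluster AGJLTUWZ
final tree: ((((A:89/16,((G:12,U:5):9/2,J:6):199/16):7,(T:177/32,W:-17/32):171/16):77/16,L:223/32):289/64,Z:289/64)
total length: 89

89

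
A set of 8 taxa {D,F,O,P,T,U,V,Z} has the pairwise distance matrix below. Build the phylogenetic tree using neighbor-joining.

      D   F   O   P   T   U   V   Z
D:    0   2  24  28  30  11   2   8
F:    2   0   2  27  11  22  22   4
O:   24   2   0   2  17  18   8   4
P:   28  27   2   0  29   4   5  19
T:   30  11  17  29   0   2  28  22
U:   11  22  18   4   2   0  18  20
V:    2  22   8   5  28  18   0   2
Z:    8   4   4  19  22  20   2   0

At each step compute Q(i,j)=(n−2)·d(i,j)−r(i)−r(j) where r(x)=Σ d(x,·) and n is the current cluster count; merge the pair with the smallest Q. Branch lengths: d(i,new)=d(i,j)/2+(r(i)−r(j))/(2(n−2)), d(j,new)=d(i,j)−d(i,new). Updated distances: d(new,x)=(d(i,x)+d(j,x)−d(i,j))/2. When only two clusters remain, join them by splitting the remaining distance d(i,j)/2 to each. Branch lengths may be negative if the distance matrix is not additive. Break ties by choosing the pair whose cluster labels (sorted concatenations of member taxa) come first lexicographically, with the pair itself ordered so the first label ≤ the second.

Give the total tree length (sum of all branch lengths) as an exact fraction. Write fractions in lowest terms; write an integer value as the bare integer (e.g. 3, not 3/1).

1097/32

iteration 1: select T,U (d=2, Q=-222); attach at lengths (14/3, -8/3); label the merged cluster TU
  updated: d(D,TU)=39/2, d(F,TU)=31/2, d(O,TU)=33/2, d(P,TU)=31/2, d(TU,V)=22, d(TU,Z)=20
iteration 2: select D,F (d=2, Q=-146); attach at lengths (21/10, -1/10); label the merged cluster DF
  updated: d(DF,O)=12, d(DF,P)=53/2, d(DF,TU)=33/2, d(DF,V)=11, d(DF,Z)=5
iteration 3: select O,P (d=2, Q=-205/2); attach at lengths (-35/16, 67/16); label the merged cluster OP
  updated: d(DF,OP)=73/4, d(OP,TU)=15, d(OP,V)=11/2, d(OP,Z)=21/2
iteration 4: select OP,TU (d=15, Q=-311/4); attach at lengths (83/24, 277/24); label the merged cluster OPTU
  updated: d(DF,OPTU)=79/8, d(OPTU,V)=25/4, d(OPTU,Z)=31/4
iteration 5: select DF,Z (d=5, Q=-245/8); attach at lengths (169/32, -9/32); label the merged cluster DFZ
  updated: d(DFZ,OPTU)=101/16, d(DFZ,V)=4
iteration 6: select DFZ,OPTU (d=101/16, Q=-265/16); attach at lengths (65/32, 137/32); label the merged cluster DFOPTUZ
  updated: d(DFOPTUZ,V)=63/32
iteration 7: select DFOPTUZ,V (d=63/32); attach at lengths (63/64, 63/64); label the merged cluster DFOPTUVZ
final tree: ((((D:21/10,F:-1/10):169/32,Z:-9/32):65/32,((O:-35/16,P:67/16):83/24,(T:14/3,U:-8/3):277/24):137/32):63/64,V:63/64)
total length: 1097/32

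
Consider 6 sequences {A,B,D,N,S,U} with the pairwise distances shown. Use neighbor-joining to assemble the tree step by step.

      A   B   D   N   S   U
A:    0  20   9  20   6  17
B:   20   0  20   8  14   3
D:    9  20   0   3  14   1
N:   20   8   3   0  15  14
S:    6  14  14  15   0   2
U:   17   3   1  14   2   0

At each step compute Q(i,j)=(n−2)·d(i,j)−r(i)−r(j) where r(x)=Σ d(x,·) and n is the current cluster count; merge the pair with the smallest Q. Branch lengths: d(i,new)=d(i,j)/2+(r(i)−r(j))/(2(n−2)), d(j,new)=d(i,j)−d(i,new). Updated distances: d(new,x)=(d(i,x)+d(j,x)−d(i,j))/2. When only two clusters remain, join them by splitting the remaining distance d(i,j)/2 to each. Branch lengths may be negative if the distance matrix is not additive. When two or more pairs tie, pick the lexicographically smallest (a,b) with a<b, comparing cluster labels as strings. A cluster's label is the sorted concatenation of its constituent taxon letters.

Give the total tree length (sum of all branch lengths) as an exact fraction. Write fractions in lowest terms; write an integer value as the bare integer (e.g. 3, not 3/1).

101/4

step 1: merge (A,S) at d=6, Q=-99; branch lengths A→45/8, S→3/8; new cluster AS
  updated: d(AS,B)=14, d(AS,D)=17/2, d(AS,N)=29/2, d(AS,U)=13/2
step 2: merge (D,N) at d=3, Q=-63; branch lengths D→1/3, N→8/3; new cluster DN
  updated: d(AS,DN)=10, d(B,DN)=25/2, d(DN,U)=6
step 3: merge (AS,DN) at d=10, Q=-39; branch lengths AS→11/2, DN→9/2; new cluster ADNS
  updated: d(ADNS,B)=33/4, d(ADNS,U)=5/4
step 4: merge (ADNS,B) at d=33/4, Q=-25/2; branch lengths ADNS→13/4, B→5; new cluster ABDNS
  updated: d(ABDNS,U)=-2
step 5: merge (ABDNS,U) at d=-2; branch lengths ABDNS→-1, U→-1; new cluster ABDNSU
final tree: ((((A:45/8,S:3/8):11/2,(D:1/3,N:8/3):9/2):13/4,B:5):-1,U:-1)
total length: 101/4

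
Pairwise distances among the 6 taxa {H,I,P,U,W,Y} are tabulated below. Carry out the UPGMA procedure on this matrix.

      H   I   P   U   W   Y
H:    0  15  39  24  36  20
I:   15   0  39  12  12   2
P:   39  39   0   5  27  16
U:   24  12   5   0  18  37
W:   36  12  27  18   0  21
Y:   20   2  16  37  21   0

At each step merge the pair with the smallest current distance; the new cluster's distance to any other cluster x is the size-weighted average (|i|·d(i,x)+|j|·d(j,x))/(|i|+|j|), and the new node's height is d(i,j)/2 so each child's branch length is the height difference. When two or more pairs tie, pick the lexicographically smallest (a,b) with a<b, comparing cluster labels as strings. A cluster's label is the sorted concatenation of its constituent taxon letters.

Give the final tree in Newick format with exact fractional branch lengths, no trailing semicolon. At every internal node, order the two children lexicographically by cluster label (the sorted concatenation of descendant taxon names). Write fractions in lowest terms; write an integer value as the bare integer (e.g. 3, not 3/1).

((H:71/6,((I:1,Y:1):29/4,W:33/4):43/12):17/12,(P:5/2,U:5/2):43/4)

step 1: merge (I,Y) at d=2; branch lengths I→1, Y→1; new cluster IY
  updated: d(H,IY)=35/2, d(IY,P)=55/2, d(IY,U)=49/2, d(IY,W)=33/2
step 2: merge (P,U) at d=5; branch lengths P→5/2, U→5/2; new cluster PU
  updated: d(H,PU)=63/2, d(IY,PU)=26, d(PU,W)=45/2
step 3: merge (IY,W) at d=33/2; branch lengths IY→29/4, W→33/4; new cluster IWY
  updated: d(H,IWY)=71/3, d(IWY,PU)=149/6
step 4: merge (H,IWY) at d=71/3; branch lengths H→71/6, IWY→43/12; new cluster HIWY
  updated: d(HIWY,PU)=53/2
step 5: merge (HIWY,PU) at d=53/2; branch lengths HIWY→17/12, PU→43/4; new cluster HIPUWY
final tree: ((H:71/6,((I:1,Y:1):29/4,W:33/4):43/12):17/12,(P:5/2,U:5/2):43/4)
total length: 601/12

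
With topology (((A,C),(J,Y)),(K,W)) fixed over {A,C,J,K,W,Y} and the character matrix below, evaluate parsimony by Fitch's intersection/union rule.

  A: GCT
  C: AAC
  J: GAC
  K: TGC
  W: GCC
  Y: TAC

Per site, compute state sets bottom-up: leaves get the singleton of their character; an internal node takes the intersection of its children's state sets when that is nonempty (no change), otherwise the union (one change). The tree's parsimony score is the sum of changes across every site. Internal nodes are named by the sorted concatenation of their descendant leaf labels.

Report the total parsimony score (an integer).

AC@0: {G} ∪ {A} = {A,G} (union, +1)
JY@0: {G} ∪ {T} = {G,T} (union, +1)
ACJY@0: {A,G} ∩ {G,T} = {G} (intersection, +0)
KW@0: {T} ∪ {G} = {G,T} (union, +1)
ACJKWY@0: {G} ∩ {G,T} = {G} (intersection, +0)
AC@1: {C} ∪ {A} = {A,C} (union, +1)
JY@1: {A} ∩ {A} = {A} (intersection, +0)
ACJY@1: {A,C} ∩ {A} = {A} (intersection, +0)
KW@1: {G} ∪ {C} = {C,G} (union, +1)
ACJKWY@1: {A} ∪ {C,G} = {A,C,G} (union, +1)
AC@2: {T} ∪ {C} = {C,T} (union, +1)
JY@2: {C} ∩ {C} = {C} (intersection, +0)
ACJY@2: {C,T} ∩ {C} = {C} (intersection, +0)
KW@2: {C} ∩ {C} = {C} (intersection, +0)
ACJKWY@2: {C} ∩ {C} = {C} (intersection, +0)
per-site changes: [3, 3, 1]; total = 7

7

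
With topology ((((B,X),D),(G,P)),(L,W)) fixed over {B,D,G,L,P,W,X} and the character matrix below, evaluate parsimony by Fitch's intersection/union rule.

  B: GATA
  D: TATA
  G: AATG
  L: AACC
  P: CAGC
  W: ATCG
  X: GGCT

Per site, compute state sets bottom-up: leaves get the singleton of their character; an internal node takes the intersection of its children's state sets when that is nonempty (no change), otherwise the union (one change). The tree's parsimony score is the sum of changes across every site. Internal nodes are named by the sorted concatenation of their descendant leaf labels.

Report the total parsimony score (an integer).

12

BX@0: {G} ∩ {G} = {G} (intersection, +0)
BDX@0: {G} ∪ {T} = {G,T} (union, +1)
GP@0: {A} ∪ {C} = {A,C} (union, +1)
BDGPX@0: {G,T} ∪ {A,C} = {A,C,G,T} (union, +1)
LW@0: {A} ∩ {A} = {A} (intersection, +0)
BDGLPWX@0: {A,C,G,T} ∩ {A} = {A} (intersection, +0)
BX@1: {A} ∪ {G} = {A,G} (union, +1)
BDX@1: {A,G} ∩ {A} = {A} (intersection, +0)
GP@1: {A} ∩ {A} = {A} (intersection, +0)
BDGPX@1: {A} ∩ {A} = {A} (intersection, +0)
LW@1: {A} ∪ {T} = {A,T} (union, +1)
BDGLPWX@1: {A} ∩ {A,T} = {A} (intersection, +0)
BX@2: {T} ∪ {C} = {C,T} (union, +1)
BDX@2: {C,T} ∩ {T} = {T} (intersection, +0)
GP@2: {T} ∪ {G} = {G,T} (union, +1)
BDGPX@2: {T} ∩ {G,T} = {T} (intersection, +0)
LW@2: {C} ∩ {C} = {C} (intersection, +0)
BDGLPWX@2: {T} ∪ {C} = {C,T} (union, +1)
BX@3: {A} ∪ {T} = {A,T} (union, +1)
BDX@3: {A,T} ∩ {A} = {A} (intersection, +0)
GP@3: {G} ∪ {C} = {C,G} (union, +1)
BDGPX@3: {A} ∪ {C,G} = {A,C,G} (union, +1)
LW@3: {C} ∪ {G} = {C,G} (union, +1)
BDGLPWX@3: {A,C,G} ∩ {C,G} = {C,G} (intersection, +0)
per-site changes: [3, 2, 3, 4]; total = 12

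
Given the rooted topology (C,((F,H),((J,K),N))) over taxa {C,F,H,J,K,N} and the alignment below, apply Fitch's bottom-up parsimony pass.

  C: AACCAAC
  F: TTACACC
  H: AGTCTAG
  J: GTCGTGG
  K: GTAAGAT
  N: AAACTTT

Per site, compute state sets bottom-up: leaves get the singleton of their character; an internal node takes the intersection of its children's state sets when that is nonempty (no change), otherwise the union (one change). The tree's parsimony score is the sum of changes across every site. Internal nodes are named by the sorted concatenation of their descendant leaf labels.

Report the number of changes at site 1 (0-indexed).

3

site 0, node FH: F={T} ∪ H={A} → {A,T} (+1)
site 0, node JK: J={G} ∩ K={G} → {G} (+0)
site 0, node JKN: JK={G} ∪ N={A} → {A,G} (+1)
site 0, node FHJKN: FH={A,T} ∩ JKN={A,G} → {A} (+0)
site 0, node CFHJKN: C={A} ∩ FHJKN={A} → {A} (+0)
site 1, node FH: F={T} ∪ H={G} → {G,T} (+1)
site 1, node JK: J={T} ∩ K={T} → {T} (+0)
site 1, node JKN: JK={T} ∪ N={A} → {A,T} (+1)
site 1, node FHJKN: FH={G,T} ∩ JKN={A,T} → {T} (+0)
site 1, node CFHJKN: C={A} ∪ FHJKN={T} → {A,T} (+1)
site 2, node FH: F={A} ∪ H={T} → {A,T} (+1)
site 2, node JK: J={C} ∪ K={A} → {A,C} (+1)
site 2, node JKN: JK={A,C} ∩ N={A} → {A} (+0)
site 2, node FHJKN: FH={A,T} ∩ JKN={A} → {A} (+0)
site 2, node CFHJKN: C={C} ∪ FHJKN={A} → {A,C} (+1)
site 3, node FH: F={C} ∩ H={C} → {C} (+0)
site 3, node JK: J={G} ∪ K={A} → {A,G} (+1)
site 3, node JKN: JK={A,G} ∪ N={C} → {A,C,G} (+1)
site 3, node FHJKN: FH={C} ∩ JKN={A,C,G} → {C} (+0)
site 3, node CFHJKN: C={C} ∩ FHJKN={C} → {C} (+0)
site 4, node FH: F={A} ∪ H={T} → {A,T} (+1)
site 4, node JK: J={T} ∪ K={G} → {G,T} (+1)
site 4, node JKN: JK={G,T} ∩ N={T} → {T} (+0)
site 4, node FHJKN: FH={A,T} ∩ JKN={T} → {T} (+0)
site 4, node CFHJKN: C={A} ∪ FHJKN={T} → {A,T} (+1)
site 5, node FH: F={C} ∪ H={A} → {A,C} (+1)
site 5, node JK: J={G} ∪ K={A} → {A,G} (+1)
site 5, node JKN: JK={A,G} ∪ N={T} → {A,G,T} (+1)
site 5, node FHJKN: FH={A,C} ∩ JKN={A,G,T} → {A} (+0)
site 5, node CFHJKN: C={A} ∩ FHJKN={A} → {A} (+0)
site 6, node FH: F={C} ∪ H={G} → {C,G} (+1)
site 6, node JK: J={G} ∪ K={T} → {G,T} (+1)
site 6, node JKN: JK={G,T} ∩ N={T} → {T} (+0)
site 6, node FHJKN: FH={C,G} ∪ JKN={T} → {C,G,T} (+1)
site 6, node CFHJKN: C={C} ∩ FHJKN={C,G,T} → {C} (+0)
per-site changes: [2, 3, 3, 2, 3, 3, 3]; total = 19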